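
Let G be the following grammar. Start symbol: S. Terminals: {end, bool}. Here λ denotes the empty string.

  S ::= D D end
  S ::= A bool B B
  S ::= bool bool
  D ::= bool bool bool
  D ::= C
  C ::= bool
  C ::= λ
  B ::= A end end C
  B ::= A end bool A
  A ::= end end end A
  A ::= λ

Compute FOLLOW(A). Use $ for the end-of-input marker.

FIRST(C) = {λ, bool}
FIRST(A) = {λ, end}
FIRST(D) = {λ, bool}  (via C)
FIRST(B) = {end}  (via A end end C, A end bool A)
FIRST(S) = {bool, end}  (via D D end, A bool B B)
FOLLOW(S) includes $ since S is the start symbol.
FOLLOW(S): S appears on no right-hand side. Thus FOLLOW(S) = {$}.
FOLLOW(D): in S::=D D end (occurrence 1), D is followed by D end with FIRST {bool, end}; in S::=D D end (occurrence 2), D is followed by end with FIRST {end}. Thus FOLLOW(D) = {bool, end}.
FOLLOW(B): in S::=A bool B B (occurrence 1), B is followed by B with FIRST {end}; in S::=A bool B B (occurrence 2), the suffix after B is empty, so FOLLOW(B) ⊇ FOLLOW(S) = {$}. Thus FOLLOW(B) = {$, end}.
FOLLOW(C): in D::=C, the suffix after C is empty, so FOLLOW(C) ⊇ FOLLOW(D) = {bool, end}; in B::=A end end C, the suffix after C is empty, so FOLLOW(C) ⊇ FOLLOW(B) = {$, end}. Thus FOLLOW(C) = {$, bool, end}.
FOLLOW(A): in S::=A bool B B, A is followed by bool B B with FIRST {bool}; in B::=A end end C, A is followed by end end C with FIRST {end}; in B::=A end bool A (occurrence 1), A is followed by end bool A with FIRST {end}; in B::=A end bool A (occurrence 2), the suffix after A is empty, so FOLLOW(A) ⊇ FOLLOW(B) = {$, end}; in A::=end end end A, the suffix after A is empty (adds nothing new). Thus FOLLOW(A) = {$, bool, end}.

{$, bool, end}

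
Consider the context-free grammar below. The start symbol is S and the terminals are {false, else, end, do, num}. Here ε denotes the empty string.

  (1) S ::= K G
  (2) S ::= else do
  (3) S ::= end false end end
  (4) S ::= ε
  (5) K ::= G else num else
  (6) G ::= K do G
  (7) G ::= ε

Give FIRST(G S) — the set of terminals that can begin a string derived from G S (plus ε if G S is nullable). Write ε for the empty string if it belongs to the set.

{ε, else, end}

FIRST(S) = {ε, else, end}  (via K G)
FIRST(K) = {else}  (via G else num else)
FIRST(G) = {ε, else}  (via K do G)
FIRST(G S): take FIRST of each symbol in turn, carrying on past any symbol whose FIRST contains ε; result {ε, else, end}.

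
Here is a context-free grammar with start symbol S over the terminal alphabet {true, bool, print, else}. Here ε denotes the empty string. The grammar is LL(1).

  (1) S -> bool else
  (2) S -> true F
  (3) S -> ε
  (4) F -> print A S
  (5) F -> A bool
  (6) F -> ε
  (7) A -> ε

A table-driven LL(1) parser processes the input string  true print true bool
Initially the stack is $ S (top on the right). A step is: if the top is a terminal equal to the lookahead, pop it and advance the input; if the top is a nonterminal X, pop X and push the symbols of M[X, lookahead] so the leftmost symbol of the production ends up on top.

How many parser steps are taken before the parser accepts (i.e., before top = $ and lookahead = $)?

10

step 1: stack=$ S  input=true print true bool $  — expand S -> true F
step 2: stack=$ F true  input=true print true bool $  — match true
step 3: stack=$ F  input=print true bool $  — expand F -> print A S
step 4: stack=$ S A print  input=print true bool $  — match print
step 5: stack=$ S A  input=true bool $  — expand A -> ε
step 6: stack=$ S  input=true bool $  — expand S -> true F
step 7: stack=$ F true  input=true bool $  — match true
step 8: stack=$ F  input=bool $  — expand F -> A bool
step 9: stack=$ bool A  input=bool $  — expand A -> ε
step 10: stack=$ bool  input=bool $  — match bool
Accept reached after 10 steps.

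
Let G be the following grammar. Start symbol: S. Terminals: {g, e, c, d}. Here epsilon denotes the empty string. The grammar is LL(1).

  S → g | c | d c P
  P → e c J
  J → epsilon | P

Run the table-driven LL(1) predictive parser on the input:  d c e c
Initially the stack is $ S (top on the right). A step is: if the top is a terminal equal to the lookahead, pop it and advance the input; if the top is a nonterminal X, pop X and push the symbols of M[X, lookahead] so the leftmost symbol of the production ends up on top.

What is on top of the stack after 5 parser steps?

     Stack    Input      Action
  1  $ S      d c e c $  expand S → d c P
  2  $ P c d  d c e c $  match d
  3  $ P c    c e c $    match c
  4  $ P      e c $      expand P → e c J
  5  $ J c e  e c $      match e
Stack after step 5: $ J c (top = c).

c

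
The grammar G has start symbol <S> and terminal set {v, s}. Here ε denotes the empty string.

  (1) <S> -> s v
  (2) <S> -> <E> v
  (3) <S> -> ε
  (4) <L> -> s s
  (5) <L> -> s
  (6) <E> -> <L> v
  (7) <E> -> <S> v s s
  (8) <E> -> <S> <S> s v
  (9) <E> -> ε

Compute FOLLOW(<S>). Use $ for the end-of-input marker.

{$, s, v}

FIRST(<L>): from <L>->s s we get {s}; from <L>->s we get {s}. So FIRST(<L>) = {s}.
FIRST(<S>): from <S>->s v we get {s}; from <S>-><E> v we get {s, v}; from <S>->ε we get {ε}. So FIRST(<S>) = {ε, s, v}.
FIRST(<E>): from <E>-><L> v we get {s}; from <E>-><S> v s s we get {s, v}; from <E>-><S> <S> s v we get {s, v}; from <E>->ε we get {ε}. So FIRST(<E>) = {ε, s, v}.
FOLLOW(<S>) includes $ since <S> is the start symbol.
FOLLOW(<S>): in <E>-><S> v s s, <S> is followed by v s s with FIRST {v}; in <E>-><S> <S> s v (occurrence 1), <S> is followed by <S> s v with FIRST {s, v}; in <E>-><S> <S> s v (occurrence 2), <S> is followed by s v with FIRST {s}. Thus FOLLOW(<S>) = {$, s, v}.
FOLLOW(<L>): in <E>-><L> v, <L> is followed by v with FIRST {v}. Thus FOLLOW(<L>) = {v}.
FOLLOW(<E>): in <S>-><E> v, <E> is followed by v with FIRST {v}. Thus FOLLOW(<E>) = {v}.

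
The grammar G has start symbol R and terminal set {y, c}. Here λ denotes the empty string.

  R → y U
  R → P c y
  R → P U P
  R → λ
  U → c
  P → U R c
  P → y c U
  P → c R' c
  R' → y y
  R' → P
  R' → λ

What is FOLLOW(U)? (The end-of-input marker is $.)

{$, c, y}

FIRST(U): from U→c we get {c}. So FIRST(U) = {c}.
FIRST(P): from P→U R c we get {c}; from P→y c U we get {y}; from P→c R' c we get {c}. So FIRST(P) = {c, y}.
FIRST(R): from R→y U we get {y}; from R→P c y we get {c, y}; from R→P U P we get {c, y}; from R→λ we get {λ}. So FIRST(R) = {λ, c, y}.
FIRST(R'): from R'→y y we get {y}; from R'→P we get {c, y}; from R'→λ we get {λ}. So FIRST(R') = {λ, c, y}.
FOLLOW(R) includes $ since R is the start symbol.
FOLLOW(R): in P→U R c, R is followed by c with FIRST {c}. Thus FOLLOW(R) = {$, c}.
FOLLOW(R'): in P→c R' c, R' is followed by c with FIRST {c}. Thus FOLLOW(R') = {c}.
FOLLOW(P): in R→P c y, P is followed by c y with FIRST {c}; in R→P U P (occurrence 1), P is followed by U P with FIRST {c}; in R→P U P (occurrence 2), the suffix after P is empty, so FOLLOW(P) ⊇ FOLLOW(R) = {$, c}; in R'→P, the suffix after P is empty, so FOLLOW(P) ⊇ FOLLOW(R') = {c}. Thus FOLLOW(P) = {$, c}.
FOLLOW(U): in R→y U, the suffix after U is empty, so FOLLOW(U) ⊇ FOLLOW(R) = {$, c}; in R→P U P, U is followed by P with FIRST {c, y}; in P→U R c, U is followed by R c with FIRST {c, y}; in P→y c U, the suffix after U is empty, so FOLLOW(U) ⊇ FOLLOW(P) = {$, c}. Thus FOLLOW(U) = {$, c, y}.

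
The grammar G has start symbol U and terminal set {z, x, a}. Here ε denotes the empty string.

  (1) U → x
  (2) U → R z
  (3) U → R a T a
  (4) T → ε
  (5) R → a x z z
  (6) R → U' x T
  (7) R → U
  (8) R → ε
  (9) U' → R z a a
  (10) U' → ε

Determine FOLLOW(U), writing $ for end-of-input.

{$, a, z}

FIRST(T) = {ε}
FIRST(U) = {a, x, z}  (via R z, R a T a)
FIRST(R) = {ε, a, x, z}  (via U' x T, U)
FIRST(U') = {ε, a, x, z}  (via R z a a)
FOLLOW(U) includes $ since U is the start symbol.
FOLLOW(R): in U→R z, R is followed by z with FIRST {z}; in U→R a T a, R is followed by a T a with FIRST {a}; in U'→R z a a, R is followed by z a a with FIRST {z}. Thus FOLLOW(R) = {a, z}.
FOLLOW(U): in R→U, the suffix after U is empty, so FOLLOW(U) ⊇ FOLLOW(R) = {a, z}. Thus FOLLOW(U) = {$, a, z}.
FOLLOW(T): in U→R a T a, T is followed by a with FIRST {a}; in R→U' x T, the suffix after T is empty, so FOLLOW(T) ⊇ FOLLOW(R) = {a, z}. Thus FOLLOW(T) = {a, z}.
FOLLOW(U'): in R→U' x T, U' is followed by x T with FIRST {x}. Thus FOLLOW(U') = {x}.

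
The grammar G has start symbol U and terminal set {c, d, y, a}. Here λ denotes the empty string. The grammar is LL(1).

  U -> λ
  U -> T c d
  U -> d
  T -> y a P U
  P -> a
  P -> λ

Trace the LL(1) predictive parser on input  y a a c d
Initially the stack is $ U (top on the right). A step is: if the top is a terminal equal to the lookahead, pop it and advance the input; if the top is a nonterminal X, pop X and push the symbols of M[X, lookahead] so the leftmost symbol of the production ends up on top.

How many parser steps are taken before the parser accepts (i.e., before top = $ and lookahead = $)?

     Stack          Input        Action
  1  $ U            y a a c d $  expand U -> T c d
  2  $ d c T        y a a c d $  expand T -> y a P U
  3  $ d c U P a y  y a a c d $  match y
  4  $ d c U P a    a a c d $    match a
  5  $ d c U P      a c d $      expand P -> a
  6  $ d c U a      a c d $      match a
  7  $ d c U        c d $        expand U -> λ
  8  $ d c          c d $        match c
  9  $ d            d $          match d
Accept reached after 9 steps.

9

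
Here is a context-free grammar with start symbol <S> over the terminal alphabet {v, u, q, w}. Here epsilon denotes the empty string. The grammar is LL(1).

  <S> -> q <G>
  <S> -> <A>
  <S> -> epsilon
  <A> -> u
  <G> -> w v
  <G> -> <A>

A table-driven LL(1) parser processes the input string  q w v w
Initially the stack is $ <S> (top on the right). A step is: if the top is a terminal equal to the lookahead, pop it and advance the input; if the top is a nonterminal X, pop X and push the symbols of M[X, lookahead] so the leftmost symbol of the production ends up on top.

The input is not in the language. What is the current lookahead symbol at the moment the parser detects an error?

w

     Stack    Input      Action
  1  $ <S>    q w v w $  expand <S> -> q <G>
  2  $ <G> q  q w v w $  match q
  3  $ <G>    w v w $    expand <G> -> w v
  4  $ v w    w v w $    match w
  5  $ v      v w $      match v
  6  $        w $        error: stack empty but input remains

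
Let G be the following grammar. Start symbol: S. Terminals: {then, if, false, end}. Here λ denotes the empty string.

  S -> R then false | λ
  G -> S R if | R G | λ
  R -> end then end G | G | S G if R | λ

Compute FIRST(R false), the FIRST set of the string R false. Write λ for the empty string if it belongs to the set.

{end, false, if, then}

FIRST(S) = {λ, end, if, then}  (via R then false)
FIRST(G) = {λ, end, if, then}  (via S R if, R G)
FIRST(R) = {λ, end, if, then}  (via G, S G if R)
FIRST(R false): take FIRST of each symbol in turn, carrying on past any symbol whose FIRST contains λ; result {end, false, if, then}.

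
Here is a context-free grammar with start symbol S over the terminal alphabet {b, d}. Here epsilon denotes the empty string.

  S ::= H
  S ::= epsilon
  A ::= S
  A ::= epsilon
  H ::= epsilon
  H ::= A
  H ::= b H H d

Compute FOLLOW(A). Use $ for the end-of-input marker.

{$, b, d}

FIRST(S): from S::=H we get {epsilon, b}; from S::=epsilon we get {epsilon}. So FIRST(S) = {epsilon, b}.
FIRST(A): from A::=S we get {epsilon, b}; from A::=epsilon we get {epsilon}. So FIRST(A) = {epsilon, b}.
FIRST(H): from H::=epsilon we get {epsilon}; from H::=A we get {epsilon, b}; from H::=b H H d we get {b}. So FIRST(H) = {epsilon, b}.
FOLLOW(S) includes $ since S is the start symbol.
FOLLOW(S): in A::=S, the suffix after S is empty, so FOLLOW(S) ⊇ FOLLOW(A) = {$, b, d}. Thus FOLLOW(S) = {$, b, d}.
FOLLOW(H): in S::=H, the suffix after H is empty, so FOLLOW(H) ⊇ FOLLOW(S) = {$, b, d}; in H::=b H H d (occurrence 1), H is followed by H d with FIRST {b, d}; in H::=b H H d (occurrence 2), H is followed by d with FIRST {d}. Thus FOLLOW(H) = {$, b, d}.
FOLLOW(A): in H::=A, the suffix after A is empty, so FOLLOW(A) ⊇ FOLLOW(H) = {$, b, d}. Thus FOLLOW(A) = {$, b, d}.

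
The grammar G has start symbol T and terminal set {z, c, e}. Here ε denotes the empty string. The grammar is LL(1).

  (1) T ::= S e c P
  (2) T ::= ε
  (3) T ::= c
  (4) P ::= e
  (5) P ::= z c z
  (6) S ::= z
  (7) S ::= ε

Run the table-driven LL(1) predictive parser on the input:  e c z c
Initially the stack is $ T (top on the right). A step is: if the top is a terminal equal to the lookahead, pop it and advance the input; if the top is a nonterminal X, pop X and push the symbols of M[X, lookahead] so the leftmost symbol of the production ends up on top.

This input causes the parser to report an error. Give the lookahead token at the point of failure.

$

step 1: stack=$ T  input=e c z c $  — expand T ::= S e c P
step 2: stack=$ P c e S  input=e c z c $  — expand S ::= ε
step 3: stack=$ P c e  input=e c z c $  — match e
step 4: stack=$ P c  input=c z c $  — match c
step 5: stack=$ P  input=z c $  — expand P ::= z c z
step 6: stack=$ z c z  input=z c $  — match z
step 7: stack=$ z c  input=c $  — match c
step 8: stack=$ z  input=$  — error: top is terminal z but lookahead is $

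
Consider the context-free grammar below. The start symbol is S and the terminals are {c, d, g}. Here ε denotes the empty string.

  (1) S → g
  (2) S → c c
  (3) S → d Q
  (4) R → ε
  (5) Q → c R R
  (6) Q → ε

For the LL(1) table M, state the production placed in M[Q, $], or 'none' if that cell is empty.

Q → ε

FIRST(S) = {c, d, g}
FIRST(R) = {ε}
FIRST(Q) = {ε, c}
FOLLOW(S) includes $ since S is the start symbol.
FOLLOW(S): S appears on no right-hand side. Thus FOLLOW(S) = {$}.
FOLLOW(Q): in S→d Q, the suffix after Q is empty, so FOLLOW(Q) ⊇ FOLLOW(S) = {$}. Thus FOLLOW(Q) = {$}.
For Q → c R R: FIRST(c R R) = {c}, so it goes in M[Q, t] for t ∈ {c}.
For Q → ε: FIRST(ε) = {ε}, so it goes in M[Q, t] for t ∈ {}; since ε ∈ FIRST, also for every t ∈ FOLLOW(Q) = {$}.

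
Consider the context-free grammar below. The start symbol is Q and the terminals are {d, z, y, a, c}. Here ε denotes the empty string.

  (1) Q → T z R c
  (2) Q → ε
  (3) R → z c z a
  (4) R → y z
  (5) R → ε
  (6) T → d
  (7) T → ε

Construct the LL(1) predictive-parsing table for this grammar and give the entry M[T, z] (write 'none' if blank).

T → ε

FIRST(R) = {ε, y, z}
FIRST(T) = {ε, d}
FIRST(Q) = {ε, d, z}  (via T z R c)
FOLLOW(Q) includes $ since Q is the start symbol.
FOLLOW(T): in Q→T z R c, T is followed by z R c with FIRST {z}. Thus FOLLOW(T) = {z}.
For T → d: FIRST(d) = {d}, so it goes in M[T, t] for t ∈ {d}.
For T → ε: FIRST(ε) = {ε}, so it goes in M[T, t] for t ∈ {}; since ε ∈ FIRST, also for every t ∈ FOLLOW(T) = {z}.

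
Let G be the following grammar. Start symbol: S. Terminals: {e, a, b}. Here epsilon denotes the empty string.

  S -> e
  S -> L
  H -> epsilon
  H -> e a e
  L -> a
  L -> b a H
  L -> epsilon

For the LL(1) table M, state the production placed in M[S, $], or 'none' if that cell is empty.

FIRST(H): from H->epsilon we get {epsilon}; from H->e a e we get {e}. So FIRST(H) = {epsilon, e}.
FIRST(L): from L->a we get {a}; from L->b a H we get {b}; from L->epsilon we get {epsilon}. So FIRST(L) = {epsilon, a, b}.
FIRST(S): from S->e we get {e}; from S->L we get {epsilon, a, b}. So FIRST(S) = {epsilon, a, b, e}.
FOLLOW(S) includes $ since S is the start symbol.
FOLLOW(S): S appears on no right-hand side. Thus FOLLOW(S) = {$}.
For S -> e: FIRST(e) = {e}, so it goes in M[S, t] for t ∈ {e}.
For S -> L: FIRST(L) = {epsilon, a, b}, so it goes in M[S, t] for t ∈ {a, b}; since epsilon ∈ FIRST, also for every t ∈ FOLLOW(S) = {$}.

S -> L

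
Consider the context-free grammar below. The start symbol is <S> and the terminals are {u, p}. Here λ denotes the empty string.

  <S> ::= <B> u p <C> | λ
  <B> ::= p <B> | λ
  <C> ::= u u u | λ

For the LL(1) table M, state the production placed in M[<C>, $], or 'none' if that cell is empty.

FIRST(<B>): from <B>::=p <B> we get {p}; from <B>::=λ we get {λ}. So FIRST(<B>) = {λ, p}.
FIRST(<C>): from <C>::=u u u we get {u}; from <C>::=λ we get {λ}. So FIRST(<C>) = {λ, u}.
FIRST(<S>): from <S>::=<B> u p <C> we get {p, u}; from <S>::=λ we get {λ}. So FIRST(<S>) = {λ, p, u}.
FOLLOW(<S>) includes $ since <S> is the start symbol.
FOLLOW(<S>): <S> appears on no right-hand side. Thus FOLLOW(<S>) = {$}.
FOLLOW(<C>): in <S>::=<B> u p <C>, the suffix after <C> is empty, so FOLLOW(<C>) ⊇ FOLLOW(<S>) = {$}. Thus FOLLOW(<C>) = {$}.
For <C> ::= u u u: FIRST(u u u) = {u}, so it goes in M[<C>, t] for t ∈ {u}.
For <C> ::= λ: FIRST(λ) = {λ}, so it goes in M[<C>, t] for t ∈ {}; since λ ∈ FIRST, also for every t ∈ FOLLOW(<C>) = {$}.

<C> ::= λ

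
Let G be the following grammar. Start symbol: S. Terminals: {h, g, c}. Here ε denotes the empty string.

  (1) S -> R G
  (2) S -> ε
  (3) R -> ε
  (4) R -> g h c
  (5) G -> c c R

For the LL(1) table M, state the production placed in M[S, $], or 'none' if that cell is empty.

S -> ε

FIRST(R): from R->ε we get {ε}; from R->g h c we get {g}. So FIRST(R) = {ε, g}.
FIRST(G): from G->c c R we get {c}. So FIRST(G) = {c}.
FIRST(S): from S->R G we get {c, g}; from S->ε we get {ε}. So FIRST(S) = {ε, c, g}.
FOLLOW(S) includes $ since S is the start symbol.
FOLLOW(S): S appears on no right-hand side. Thus FOLLOW(S) = {$}.
For S -> R G: FIRST(R G) = {c, g}, so it goes in M[S, t] for t ∈ {c, g}.
For S -> ε: FIRST(ε) = {ε}, so it goes in M[S, t] for t ∈ {}; since ε ∈ FIRST, also for every t ∈ FOLLOW(S) = {$}.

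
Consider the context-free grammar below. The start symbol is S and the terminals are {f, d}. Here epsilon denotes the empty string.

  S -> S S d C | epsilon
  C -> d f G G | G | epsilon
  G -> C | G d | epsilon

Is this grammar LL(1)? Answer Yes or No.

No

FIRST(S) = {epsilon, d}
FIRST(C) = {epsilon, d}
FIRST(G) = {epsilon, d}
FOLLOW(S) = {$, d}
FOLLOW(C) = {$, d}
FOLLOW(G) = {$, d}
Cell M[C, $] receives both C -> G and C -> epsilon — the grammar is not LL(1).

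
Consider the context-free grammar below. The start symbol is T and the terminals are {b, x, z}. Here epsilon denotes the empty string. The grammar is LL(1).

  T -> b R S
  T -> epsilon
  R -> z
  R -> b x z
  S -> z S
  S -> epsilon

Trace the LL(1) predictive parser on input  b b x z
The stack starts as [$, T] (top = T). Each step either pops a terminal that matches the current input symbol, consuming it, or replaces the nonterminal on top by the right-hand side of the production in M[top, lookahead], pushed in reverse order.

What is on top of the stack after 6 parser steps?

S

step 1: stack=$ T  input=b b x z $  — expand T -> b R S
step 2: stack=$ S R b  input=b b x z $  — match b
step 3: stack=$ S R  input=b x z $  — expand R -> b x z
step 4: stack=$ S z x b  input=b x z $  — match b
step 5: stack=$ S z x  input=x z $  — match x
step 6: stack=$ S z  input=z $  — match z
Stack after step 6: $ S (top = S).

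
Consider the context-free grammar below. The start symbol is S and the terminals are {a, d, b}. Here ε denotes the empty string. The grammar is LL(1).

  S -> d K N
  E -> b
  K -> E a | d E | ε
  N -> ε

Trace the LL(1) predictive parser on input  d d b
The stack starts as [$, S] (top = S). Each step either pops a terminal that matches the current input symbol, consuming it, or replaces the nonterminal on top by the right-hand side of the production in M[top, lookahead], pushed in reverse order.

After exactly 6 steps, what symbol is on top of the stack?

N

     Stack    Input    Action
  1  $ S      d d b $  expand S -> d K N
  2  $ N K d  d d b $  match d
  3  $ N K    d b $    expand K -> d E
  4  $ N E d  d b $    match d
  5  $ N E    b $      expand E -> b
  6  $ N b    b $      match b
Stack after step 6: $ N (top = N).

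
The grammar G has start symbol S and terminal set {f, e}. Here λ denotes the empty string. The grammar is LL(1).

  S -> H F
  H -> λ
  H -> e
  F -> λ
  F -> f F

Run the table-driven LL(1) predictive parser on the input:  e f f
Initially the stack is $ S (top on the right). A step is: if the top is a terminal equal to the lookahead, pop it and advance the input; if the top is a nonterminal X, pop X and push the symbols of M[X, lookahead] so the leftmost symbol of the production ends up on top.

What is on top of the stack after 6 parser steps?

     Stack  Input    Action
  1  $ S    e f f $  expand S -> H F
  2  $ F H  e f f $  expand H -> e
  3  $ F e  e f f $  match e
  4  $ F    f f $    expand F -> f F
  5  $ F f  f f $    match f
  6  $ F    f $      expand F -> f F
Stack after step 6: $ F f (top = f).

f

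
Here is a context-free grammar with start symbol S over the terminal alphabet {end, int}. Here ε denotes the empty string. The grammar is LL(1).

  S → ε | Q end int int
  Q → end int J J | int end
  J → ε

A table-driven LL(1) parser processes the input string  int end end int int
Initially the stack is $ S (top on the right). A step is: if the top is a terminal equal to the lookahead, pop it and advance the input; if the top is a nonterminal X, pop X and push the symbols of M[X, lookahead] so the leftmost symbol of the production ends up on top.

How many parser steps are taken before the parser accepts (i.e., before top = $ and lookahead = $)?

7

     Stack                  Input                  Action
  1  $ S                    int end end int int $  expand S → Q end int int
  2  $ int int end Q        int end end int int $  expand Q → int end
  3  $ int int end end int  int end end int int $  match int
  4  $ int int end end      end end int int $      match end
  5  $ int int end          end int int $          match end
  6  $ int int              int int $              match int
  7  $ int                  int $                  match int
Accept reached after 7 steps.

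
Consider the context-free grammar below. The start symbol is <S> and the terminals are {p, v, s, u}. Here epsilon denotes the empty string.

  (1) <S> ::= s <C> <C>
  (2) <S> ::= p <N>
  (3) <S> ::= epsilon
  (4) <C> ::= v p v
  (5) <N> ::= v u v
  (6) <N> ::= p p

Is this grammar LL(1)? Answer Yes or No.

Yes

FIRST(<S>) = {epsilon, p, s}
FIRST(<C>) = {v}
FIRST(<N>) = {p, v}
FOLLOW(<S>) = {$}
FOLLOW(<C>) = {$, v}
FOLLOW(<N>) = {$}
Each cell of M receives at most one production.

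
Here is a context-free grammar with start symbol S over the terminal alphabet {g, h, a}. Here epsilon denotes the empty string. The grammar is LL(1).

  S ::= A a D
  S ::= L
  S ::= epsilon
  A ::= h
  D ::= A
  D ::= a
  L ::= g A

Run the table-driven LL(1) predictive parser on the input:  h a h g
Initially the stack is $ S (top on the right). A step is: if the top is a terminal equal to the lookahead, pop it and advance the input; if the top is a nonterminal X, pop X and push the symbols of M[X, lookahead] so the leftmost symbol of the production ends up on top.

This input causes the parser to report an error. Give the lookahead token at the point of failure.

step 1: stack=$ S  input=h a h g $  — expand S ::= A a D
step 2: stack=$ D a A  input=h a h g $  — expand A ::= h
step 3: stack=$ D a h  input=h a h g $  — match h
step 4: stack=$ D a  input=a h g $  — match a
step 5: stack=$ D  input=h g $  — expand D ::= A
step 6: stack=$ A  input=h g $  — expand A ::= h
step 7: stack=$ h  input=h g $  — match h
step 8: stack=$  input=g $  — error: stack empty but input remains

g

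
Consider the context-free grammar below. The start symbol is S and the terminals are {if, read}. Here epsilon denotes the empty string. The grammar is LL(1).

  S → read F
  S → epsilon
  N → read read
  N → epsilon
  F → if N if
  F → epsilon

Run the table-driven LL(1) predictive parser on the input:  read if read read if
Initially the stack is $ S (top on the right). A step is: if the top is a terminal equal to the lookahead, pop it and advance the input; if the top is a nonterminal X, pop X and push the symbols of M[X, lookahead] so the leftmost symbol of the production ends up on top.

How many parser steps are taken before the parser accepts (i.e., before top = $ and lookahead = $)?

8

step 1: stack=$ S  input=read if read read if $  — expand S → read F
step 2: stack=$ F read  input=read if read read if $  — match read
step 3: stack=$ F  input=if read read if $  — expand F → if N if
step 4: stack=$ if N if  input=if read read if $  — match if
step 5: stack=$ if N  input=read read if $  — expand N → read read
step 6: stack=$ if read read  input=read read if $  — match read
step 7: stack=$ if read  input=read if $  — match read
step 8: stack=$ if  input=if $  — match if
Accept reached after 8 steps.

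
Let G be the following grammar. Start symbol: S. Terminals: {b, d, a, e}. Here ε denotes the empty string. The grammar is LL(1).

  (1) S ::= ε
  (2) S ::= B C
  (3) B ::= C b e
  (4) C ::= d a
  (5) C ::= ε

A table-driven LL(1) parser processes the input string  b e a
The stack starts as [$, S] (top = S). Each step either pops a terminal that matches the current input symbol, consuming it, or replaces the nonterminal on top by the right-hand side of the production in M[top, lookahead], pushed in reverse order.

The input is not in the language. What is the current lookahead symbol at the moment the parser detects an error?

     Stack      Input    Action
  1  $ S        b e a $  expand S ::= B C
  2  $ C B      b e a $  expand B ::= C b e
  3  $ C e b C  b e a $  expand C ::= ε
  4  $ C e b    b e a $  match b
  5  $ C e      e a $    match e
  6  $ C        a $      error: M[C, a] is empty

a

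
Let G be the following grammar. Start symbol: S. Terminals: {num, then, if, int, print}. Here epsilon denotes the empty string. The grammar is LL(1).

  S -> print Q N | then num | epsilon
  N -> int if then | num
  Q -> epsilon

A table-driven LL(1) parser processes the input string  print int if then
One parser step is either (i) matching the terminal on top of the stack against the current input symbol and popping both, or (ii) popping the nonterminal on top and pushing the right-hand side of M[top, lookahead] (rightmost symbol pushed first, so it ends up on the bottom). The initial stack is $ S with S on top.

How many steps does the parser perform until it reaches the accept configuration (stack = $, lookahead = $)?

step 1: stack=$ S  input=print int if then $  — expand S -> print Q N
step 2: stack=$ N Q print  input=print int if then $  — match print
step 3: stack=$ N Q  input=int if then $  — expand Q -> epsilon
step 4: stack=$ N  input=int if then $  — expand N -> int if then
step 5: stack=$ then if int  input=int if then $  — match int
step 6: stack=$ then if  input=if then $  — match if
step 7: stack=$ then  input=then $  — match then
Accept reached after 7 steps.

7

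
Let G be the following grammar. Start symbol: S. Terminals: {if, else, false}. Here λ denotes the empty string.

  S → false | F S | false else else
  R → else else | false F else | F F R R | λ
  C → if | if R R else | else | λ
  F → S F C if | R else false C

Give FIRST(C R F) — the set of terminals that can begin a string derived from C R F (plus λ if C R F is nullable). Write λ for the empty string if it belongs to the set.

FIRST(C) = {λ, else, if}
FIRST(S) = {else, false}  (via F S)
FIRST(R) = {λ, else, false}  (via F F R R)
FIRST(F) = {else, false}  (via S F C if, R else false C)
FIRST(C R F): take FIRST of each symbol in turn, carrying on past any symbol whose FIRST contains λ; result {else, false, if}.

{else, false, if}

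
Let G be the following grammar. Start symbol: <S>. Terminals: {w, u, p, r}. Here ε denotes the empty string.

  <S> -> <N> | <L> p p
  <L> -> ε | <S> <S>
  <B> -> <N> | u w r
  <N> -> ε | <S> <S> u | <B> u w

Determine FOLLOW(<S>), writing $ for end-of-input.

{$, p, u}

FIRST(<S>): from <S>-><N> we get {ε, p, u}; from <S>-><L> p p we get {p, u}. So FIRST(<S>) = {ε, p, u}.
FIRST(<L>): from <L>->ε we get {ε}; from <L>-><S> <S> we get {ε, p, u}. So FIRST(<L>) = {ε, p, u}.
FIRST(<B>): from <B>-><N> we get {ε, p, u}; from <B>->u w r we get {u}. So FIRST(<B>) = {ε, p, u}.
FIRST(<N>): from <N>->ε we get {ε}; from <N>-><S> <S> u we get {p, u}; from <N>-><B> u w we get {p, u}. So FIRST(<N>) = {ε, p, u}.
FOLLOW(<S>) includes $ since <S> is the start symbol.
FOLLOW(<L>): in <S>-><L> p p, <L> is followed by p p with FIRST {p}. Thus FOLLOW(<L>) = {p}.
FOLLOW(<S>): in <L>-><S> <S> (occurrence 1), <S> is followed by <S> with FIRST {ε, p, u}; in <L>-><S> <S> (occurrence 1), the suffix after <S> is nullable, so FOLLOW(<S>) ⊇ FOLLOW(<L>) = {p}; in <L>-><S> <S> (occurrence 2), the suffix after <S> is empty, so FOLLOW(<S>) ⊇ FOLLOW(<L>) = {p}; in <N>-><S> <S> u (occurrence 1), <S> is followed by <S> u with FIRST {p, u}; in <N>-><S> <S> u (occurrence 2), <S> is followed by u with FIRST {u}. Thus FOLLOW(<S>) = {$, p, u}.
FOLLOW(<B>): in <N>-><B> u w, <B> is followed by u w with FIRST {u}. Thus FOLLOW(<B>) = {u}.
FOLLOW(<N>): in <S>-><N>, the suffix after <N> is empty, so FOLLOW(<N>) ⊇ FOLLOW(<S>) = {$, p, u}; in <B>-><N>, the suffix after <N> is empty, so FOLLOW(<N>) ⊇ FOLLOW(<B>) = {u}. Thus FOLLOW(<N>) = {$, p, u}.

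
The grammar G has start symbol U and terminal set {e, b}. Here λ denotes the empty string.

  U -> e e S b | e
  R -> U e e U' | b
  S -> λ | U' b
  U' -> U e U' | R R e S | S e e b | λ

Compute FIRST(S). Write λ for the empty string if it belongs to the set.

FIRST(U): from U->e e S b we get {e}; from U->e we get {e}. So FIRST(U) = {e}.
FIRST(R): from R->U e e U' we get {e}; from R->b we get {b}. So FIRST(R) = {b, e}.
FIRST(S): from S->λ we get {λ}; from S->U' b we get {b, e}. So FIRST(S) = {λ, b, e}.
FIRST(U'): from U'->U e U' we get {e}; from U'->R R e S we get {b, e}; from U'->S e e b we get {b, e}; from U'->λ we get {λ}. So FIRST(U') = {λ, b, e}.

{λ, b, e}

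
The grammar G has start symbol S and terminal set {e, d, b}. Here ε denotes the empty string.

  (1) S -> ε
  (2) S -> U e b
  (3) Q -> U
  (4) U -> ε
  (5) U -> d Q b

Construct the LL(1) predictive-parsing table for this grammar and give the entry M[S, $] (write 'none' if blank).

S -> ε

FIRST(U): from U->ε we get {ε}; from U->d Q b we get {d}. So FIRST(U) = {ε, d}.
FIRST(S): from S->ε we get {ε}; from S->U e b we get {d, e}. So FIRST(S) = {ε, d, e}.
FIRST(Q): from Q->U we get {ε, d}. So FIRST(Q) = {ε, d}.
FOLLOW(S) includes $ since S is the start symbol.
FOLLOW(S): S appears on no right-hand side. Thus FOLLOW(S) = {$}.
For S -> ε: FIRST(ε) = {ε}, so it goes in M[S, t] for t ∈ {}; since ε ∈ FIRST, also for every t ∈ FOLLOW(S) = {$}.
For S -> U e b: FIRST(U e b) = {d, e}, so it goes in M[S, t] for t ∈ {d, e}.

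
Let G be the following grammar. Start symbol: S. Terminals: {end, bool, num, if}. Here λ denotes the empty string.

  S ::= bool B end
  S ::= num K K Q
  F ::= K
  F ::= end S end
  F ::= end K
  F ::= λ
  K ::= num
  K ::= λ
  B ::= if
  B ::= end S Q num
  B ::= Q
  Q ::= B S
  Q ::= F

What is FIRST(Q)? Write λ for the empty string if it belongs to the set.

{λ, bool, end, if, num}

FIRST(S): from S::=bool B end we get {bool}; from S::=num K K Q we get {num}. So FIRST(S) = {bool, num}.
FIRST(K): from K::=num we get {num}; from K::=λ we get {λ}. So FIRST(K) = {λ, num}.
FIRST(F): from F::=K we get {λ, num}; from F::=end S end we get {end}; from F::=end K we get {end}; from F::=λ we get {λ}. So FIRST(F) = {λ, end, num}.
FIRST(B): from B::=if we get {if}; from B::=end S Q num we get {end}; from B::=Q we get {λ, bool, end, if, num}. So FIRST(B) = {λ, bool, end, if, num}.
FIRST(Q): from Q::=B S we get {bool, end, if, num}; from Q::=F we get {λ, end, num}. So FIRST(Q) = {λ, bool, end, if, num}.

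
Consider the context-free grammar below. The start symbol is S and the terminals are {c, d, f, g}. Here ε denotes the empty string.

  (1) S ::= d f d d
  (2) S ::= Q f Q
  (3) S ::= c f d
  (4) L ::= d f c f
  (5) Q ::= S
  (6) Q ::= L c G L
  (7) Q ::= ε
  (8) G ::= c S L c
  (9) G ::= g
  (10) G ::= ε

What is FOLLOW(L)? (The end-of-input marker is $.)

FIRST(L): from L::=d f c f we get {d}. So FIRST(L) = {d}.
FIRST(G): from G::=c S L c we get {c}; from G::=g we get {g}; from G::=ε we get {ε}. So FIRST(G) = {ε, c, g}.
FIRST(S): from S::=d f d d we get {d}; from S::=Q f Q we get {c, d, f}; from S::=c f d we get {c}. So FIRST(S) = {c, d, f}.
FIRST(Q): from Q::=S we get {c, d, f}; from Q::=L c G L we get {d}; from Q::=ε we get {ε}. So FIRST(Q) = {ε, c, d, f}.
FOLLOW(S) includes $ since S is the start symbol.
FOLLOW(G): in Q::=L c G L, G is followed by L with FIRST {d}. Thus FOLLOW(G) = {d}.
FOLLOW(S): in Q::=S, the suffix after S is empty, so FOLLOW(S) ⊇ FOLLOW(Q) = {$, d, f}; in G::=c S L c, S is followed by L c with FIRST {d}. Thus FOLLOW(S) = {$, d, f}.
FOLLOW(Q): in S::=Q f Q (occurrence 1), Q is followed by f Q with FIRST {f}; in S::=Q f Q (occurrence 2), the suffix after Q is empty, so FOLLOW(Q) ⊇ FOLLOW(S) = {$, d, f}. Thus FOLLOW(Q) = {$, d, f}.
FOLLOW(L): in Q::=L c G L (occurrence 1), L is followed by c G L with FIRST {c}; in Q::=L c G L (occurrence 2), the suffix after L is empty, so FOLLOW(L) ⊇ FOLLOW(Q) = {$, d, f}; in G::=c S L c, L is followed by c with FIRST {c}. Thus FOLLOW(L) = {$, c, d, f}.

{$, c, d, f}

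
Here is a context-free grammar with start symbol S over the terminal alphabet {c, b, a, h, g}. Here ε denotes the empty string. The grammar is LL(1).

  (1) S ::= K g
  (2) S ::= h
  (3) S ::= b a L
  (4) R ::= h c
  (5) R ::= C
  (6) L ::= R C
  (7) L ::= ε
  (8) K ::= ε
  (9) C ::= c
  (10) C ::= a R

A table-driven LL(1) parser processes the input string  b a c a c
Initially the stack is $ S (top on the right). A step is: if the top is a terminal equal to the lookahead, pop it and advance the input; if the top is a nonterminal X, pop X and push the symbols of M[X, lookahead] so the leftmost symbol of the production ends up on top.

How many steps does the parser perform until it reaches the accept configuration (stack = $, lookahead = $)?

12

step 1: stack=$ S  input=b a c a c $  — expand S ::= b a L
step 2: stack=$ L a b  input=b a c a c $  — match b
step 3: stack=$ L a  input=a c a c $  — match a
step 4: stack=$ L  input=c a c $  — expand L ::= R C
step 5: stack=$ C R  input=c a c $  — expand R ::= C
step 6: stack=$ C C  input=c a c $  — expand C ::= c
step 7: stack=$ C c  input=c a c $  — match c
step 8: stack=$ C  input=a c $  — expand C ::= a R
step 9: stack=$ R a  input=a c $  — match a
step 10: stack=$ R  input=c $  — expand R ::= C
step 11: stack=$ C  input=c $  — expand C ::= c
step 12: stack=$ c  input=c $  — match c
Accept reached after 12 steps.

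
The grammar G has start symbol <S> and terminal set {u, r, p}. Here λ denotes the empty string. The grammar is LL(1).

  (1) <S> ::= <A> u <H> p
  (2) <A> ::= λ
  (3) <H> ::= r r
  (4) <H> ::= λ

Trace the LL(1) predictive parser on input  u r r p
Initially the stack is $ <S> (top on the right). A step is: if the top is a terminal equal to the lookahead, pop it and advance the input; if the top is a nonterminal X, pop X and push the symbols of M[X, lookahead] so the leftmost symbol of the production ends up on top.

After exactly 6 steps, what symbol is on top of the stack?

step 1: stack=$ <S>  input=u r r p $  — expand <S> ::= <A> u <H> p
step 2: stack=$ p <H> u <A>  input=u r r p $  — expand <A> ::= λ
step 3: stack=$ p <H> u  input=u r r p $  — match u
step 4: stack=$ p <H>  input=r r p $  — expand <H> ::= r r
step 5: stack=$ p r r  input=r r p $  — match r
step 6: stack=$ p r  input=r p $  — match r
Stack after step 6: $ p (top = p).

p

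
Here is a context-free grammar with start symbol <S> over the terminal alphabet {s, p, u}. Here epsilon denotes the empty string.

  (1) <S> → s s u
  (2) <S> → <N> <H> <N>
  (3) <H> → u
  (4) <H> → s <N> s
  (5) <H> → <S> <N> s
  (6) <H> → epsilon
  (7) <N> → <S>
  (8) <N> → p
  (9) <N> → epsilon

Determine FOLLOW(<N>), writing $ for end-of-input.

{$, p, s, u}

FIRST(<S>) = {epsilon, p, s, u}  (via <N> <H> <N>)
FIRST(<N>) = {epsilon, p, s, u}  (via <S>)
FIRST(<H>) = {epsilon, p, s, u}  (via <S> <N> s)
FOLLOW(<S>) includes $ since <S> is the start symbol.
FOLLOW(<S>): in <H>→<S> <N> s, <S> is followed by <N> s with FIRST {p, s, u}; in <N>→<S>, the suffix after <S> is empty, so FOLLOW(<S>) ⊇ FOLLOW(<N>) = {$, p, s, u}. Thus FOLLOW(<S>) = {$, p, s, u}.
FOLLOW(<H>): in <S>→<N> <H> <N>, <H> is followed by <N> with FIRST {epsilon, p, s, u}; in <S>→<N> <H> <N>, the suffix after <H> is nullable, so FOLLOW(<H>) ⊇ FOLLOW(<S>) = {$, p, s, u}. Thus FOLLOW(<H>) = {$, p, s, u}.
FOLLOW(<N>): in <S>→<N> <H> <N> (occurrence 1), <N> is followed by <H> <N> with FIRST {epsilon, p, s, u}; in <S>→<N> <H> <N> (occurrence 1), the suffix after <N> is nullable, so FOLLOW(<N>) ⊇ FOLLOW(<S>) = {$, p, s, u}; in <S>→<N> <H> <N> (occurrence 2), the suffix after <N> is empty, so FOLLOW(<N>) ⊇ FOLLOW(<S>) = {$, p, s, u}; in <H>→s <N> s, <N> is followed by s with FIRST {s}; in <H>→<S> <N> s, <N> is followed by s with FIRST {s}. Thus FOLLOW(<N>) = {$, p, s, u}.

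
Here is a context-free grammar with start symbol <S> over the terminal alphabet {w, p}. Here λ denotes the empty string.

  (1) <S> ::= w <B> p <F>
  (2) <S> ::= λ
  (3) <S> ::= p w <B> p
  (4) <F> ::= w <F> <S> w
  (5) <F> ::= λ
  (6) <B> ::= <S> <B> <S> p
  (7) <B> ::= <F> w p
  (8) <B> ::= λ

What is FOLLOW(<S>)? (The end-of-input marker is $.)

FIRST(<S>) = {λ, p, w}
FIRST(<F>) = {λ, w}
FIRST(<B>) = {λ, p, w}  (via <S> <B> <S> p, <F> w p)
FOLLOW(<S>) includes $ since <S> is the start symbol.
FOLLOW(<S>): in <F>::=w <F> <S> w, <S> is followed by w with FIRST {w}; in <B>::=<S> <B> <S> p (occurrence 1), <S> is followed by <B> <S> p with FIRST {p, w}; in <B>::=<S> <B> <S> p (occurrence 2), <S> is followed by p with FIRST {p}. Thus FOLLOW(<S>) = {$, p, w}.
FOLLOW(<F>): in <S>::=w <B> p <F>, the suffix after <F> is empty, so FOLLOW(<F>) ⊇ FOLLOW(<S>) = {$, p, w}; in <F>::=w <F> <S> w, <F> is followed by <S> w with FIRST {p, w}; in <B>::=<F> w p, <F> is followed by w p with FIRST {w}. Thus FOLLOW(<F>) = {$, p, w}.
FOLLOW(<B>): in <S>::=w <B> p <F>, <B> is followed by p <F> with FIRST {p}; in <S>::=p w <B> p, <B> is followed by p with FIRST {p}; in <B>::=<S> <B> <S> p, <B> is followed by <S> p with FIRST {p, w}. Thus FOLLOW(<B>) = {p, w}.

{$, p, w}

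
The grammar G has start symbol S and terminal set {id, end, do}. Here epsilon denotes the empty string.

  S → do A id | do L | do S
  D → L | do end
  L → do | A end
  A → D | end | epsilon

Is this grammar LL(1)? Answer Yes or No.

FIRST(S) = {do}
FIRST(D) = {do, end}
FIRST(L) = {do, end}
FIRST(A) = {epsilon, do, end}
FOLLOW(S) = {$}
FOLLOW(D) = {end, id}
FOLLOW(L) = {$, end, id}
FOLLOW(A) = {end, id}
Cell M[A, end] receives both A → D and A → end and A → epsilon — the grammar is not LL(1).

No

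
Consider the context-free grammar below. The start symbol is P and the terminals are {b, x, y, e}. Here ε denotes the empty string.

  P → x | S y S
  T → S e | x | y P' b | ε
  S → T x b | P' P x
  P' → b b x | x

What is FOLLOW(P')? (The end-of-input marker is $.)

{b, x, y}

FIRST(P'): from P'→b b x we get {b}; from P'→x we get {x}. So FIRST(P') = {b, x}.
FIRST(P): from P→x we get {x}; from P→S y S we get {b, x, y}. So FIRST(P) = {b, x, y}.
FIRST(T): from T→S e we get {b, x, y}; from T→x we get {x}; from T→y P' b we get {y}; from T→ε we get {ε}. So FIRST(T) = {ε, b, x, y}.
FIRST(S): from S→T x b we get {b, x, y}; from S→P' P x we get {b, x}. So FIRST(S) = {b, x, y}.
FOLLOW(P) includes $ since P is the start symbol.
FOLLOW(P): in S→P' P x, P is followed by x with FIRST {x}. Thus FOLLOW(P) = {$, x}.
FOLLOW(T): in S→T x b, T is followed by x b with FIRST {x}. Thus FOLLOW(T) = {x}.
FOLLOW(S): in P→S y S (occurrence 1), S is followed by y S with FIRST {y}; in P→S y S (occurrence 2), the suffix after S is empty, so FOLLOW(S) ⊇ FOLLOW(P) = {$, x}; in T→S e, S is followed by e with FIRST {e}. Thus FOLLOW(S) = {$, e, x, y}.
FOLLOW(P'): in T→y P' b, P' is followed by b with FIRST {b}; in S→P' P x, P' is followed by P x with FIRST {b, x, y}. Thus FOLLOW(P') = {b, x, y}.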